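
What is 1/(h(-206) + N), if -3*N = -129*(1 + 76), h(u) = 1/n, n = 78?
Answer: 78/258259 ≈ 0.00030202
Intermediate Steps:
h(u) = 1/78
N = 3311 (N = -(-43)*(1 + 76) = -(-43)*77 = -1/3*(-9933) = 3311)
1/(h(-206) + N) = 1/(1/78 + 3311) = 1/(258259/78) = 78/258259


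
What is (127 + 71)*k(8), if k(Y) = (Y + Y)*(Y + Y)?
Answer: 50688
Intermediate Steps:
k(Y) = 4*Y² (k(Y) = (2*Y)*(2*Y) = 4*Y²)
(127 + 71)*k(8) = (127 + 71)*(4*8²) = 198*(4*64) = 198*256 = 50688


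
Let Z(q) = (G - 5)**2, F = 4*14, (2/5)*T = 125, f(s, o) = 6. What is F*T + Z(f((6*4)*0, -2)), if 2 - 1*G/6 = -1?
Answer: 17669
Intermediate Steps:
G = 18 (G = 12 - 6*(-1) = 12 + 6 = 18)
T = 625/2 (T = (5/2)*125 = 625/2 ≈ 312.50)
F = 56
Z(q) = 169 (Z(q) = (18 - 5)**2 = 13**2 = 169)
F*T + Z(f((6*4)*0, -2)) = 56*(625/2) + 169 = 17500 + 169 = 17669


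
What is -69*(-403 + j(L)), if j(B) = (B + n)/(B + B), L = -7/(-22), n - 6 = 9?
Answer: 366045/14 ≈ 26146.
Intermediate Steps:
n = 15 (n = 6 + 9 = 15)
L = 7/22 (L = -7*(-1/22) = 7/22 ≈ 0.31818)
j(B) = (15 + B)/(2*B) (j(B) = (B + 15)/(B + B) = (15 + B)/((2*B)) = (15 + B)*(1/(2*B)) = (15 + B)/(2*B))
-69*(-403 + j(L)) = -69*(-403 + (15 + 7/22)/(2*(7/22))) = -69*(-403 + (½)*(22/7)*(337/22)) = -69*(-403 + 337/14) = -69*(-5305/14) = 366045/14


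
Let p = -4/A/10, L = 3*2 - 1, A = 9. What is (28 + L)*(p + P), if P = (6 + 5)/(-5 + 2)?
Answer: -1837/15 ≈ -122.47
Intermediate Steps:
P = -11/3 (P = 11/(-3) = 11*(-1/3) = -11/3 ≈ -3.6667)
L = 5 (L = 6 - 1 = 5)
p = -2/45 (p = -4/9/10 = -4*1/9*(1/10) = -4/9*1/10 = -2/45 ≈ -0.044444)
(28 + L)*(p + P) = (28 + 5)*(-2/45 - 11/3) = 33*(-167/45) = -1837/15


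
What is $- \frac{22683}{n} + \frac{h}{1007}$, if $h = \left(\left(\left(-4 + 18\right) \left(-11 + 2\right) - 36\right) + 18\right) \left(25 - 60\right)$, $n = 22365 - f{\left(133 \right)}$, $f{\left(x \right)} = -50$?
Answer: $\frac{90129819}{22571905} \approx 3.993$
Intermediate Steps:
$n = 22415$ ($n = 22365 - -50 = 22365 + 50 = 22415$)
$h = 5040$ ($h = \left(\left(14 \left(-9\right) - 36\right) + 18\right) \left(-35\right) = \left(\left(-126 - 36\right) + 18\right) \left(-35\right) = \left(-162 + 18\right) \left(-35\right) = \left(-144\right) \left(-35\right) = 5040$)
$- \frac{22683}{n} + \frac{h}{1007} = - \frac{22683}{22415} + \frac{5040}{1007} = \frac{90129819}{22571905}$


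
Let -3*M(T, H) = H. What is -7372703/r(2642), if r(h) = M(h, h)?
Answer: 22118109/2642 ≈ 8371.7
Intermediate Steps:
M(T, H) = -H/3
r(h) = -h/3
-7372703/r(2642) = -7372703/((-⅓*2642)) = -7372703/(-2642/3) = -7372703*(-3/2642) = 22118109/2642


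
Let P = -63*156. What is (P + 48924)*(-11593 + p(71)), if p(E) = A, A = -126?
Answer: -458166024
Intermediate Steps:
P = -9828
p(E) = -126
(P + 48924)*(-11593 + p(71)) = (-9828 + 48924)*(-11593 - 126) = 39096*(-11719) = -458166024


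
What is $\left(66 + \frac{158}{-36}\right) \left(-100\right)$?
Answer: $- \frac{55450}{9} \approx -6161.1$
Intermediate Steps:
$\left(66 + \frac{158}{-36}\right) \left(-100\right) = \left(66 + 158 \left(- \frac{1}{36}\right)\right) \left(-100\right) = \left(66 - \frac{79}{18}\right) \left(-100\right) = \frac{1109}{18} \left(-100\right) = - \frac{55450}{9}$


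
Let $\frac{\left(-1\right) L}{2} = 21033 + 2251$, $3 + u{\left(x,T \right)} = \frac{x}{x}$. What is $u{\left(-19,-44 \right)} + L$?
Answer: $-46570$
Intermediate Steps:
$u{\left(x,T \right)} = -2$ ($u{\left(x,T \right)} = -3 + \frac{x}{x} = -3 + 1 = -2$)
$L = -46568$ ($L = - 2 \left(21033 + 2251\right) = \left(-2\right) 23284 = -46568$)
$u{\left(-19,-44 \right)} + L = -2 - 46568 = -46570$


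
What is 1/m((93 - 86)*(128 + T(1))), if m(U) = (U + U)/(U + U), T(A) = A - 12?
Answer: 1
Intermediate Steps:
T(A) = -12 + A
m(U) = 1 (m(U) = (2*U)/((2*U)) = (2*U)*(1/(2*U)) = 1)
1/m((93 - 86)*(128 + T(1))) = 1/1 = 1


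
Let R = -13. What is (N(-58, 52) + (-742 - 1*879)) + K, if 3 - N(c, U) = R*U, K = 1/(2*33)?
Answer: -62171/66 ≈ -941.98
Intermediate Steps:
K = 1/66 ≈ 0.015152
N(c, U) = 3 + 13*U (N(c, U) = 3 - (-13)*U = 3 + 13*U)
(N(-58, 52) + (-742 - 1*879)) + K = ((3 + 13*52) + (-742 - 1*879)) + 1/66 = ((3 + 676) + (-742 - 879)) + 1/66 = (679 - 1621) + 1/66 = -942 + 1/66 = -62171/66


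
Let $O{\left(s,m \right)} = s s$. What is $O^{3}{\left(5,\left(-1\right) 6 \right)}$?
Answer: $15625$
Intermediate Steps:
$O{\left(s,m \right)} = s^{2}$
$O^{3}{\left(5,\left(-1\right) 6 \right)} = \left(5^{2}\right)^{3} = 25^{3} = 15625$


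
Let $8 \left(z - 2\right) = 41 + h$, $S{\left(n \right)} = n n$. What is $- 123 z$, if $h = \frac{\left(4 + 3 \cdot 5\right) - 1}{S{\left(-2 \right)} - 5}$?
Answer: $- \frac{4797}{8} \approx -599.63$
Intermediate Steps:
$S{\left(n \right)} = n^{2}$
$h = -18$ ($h = \frac{\left(4 + 3 \cdot 5\right) - 1}{\left(-2\right)^{2} - 5} = \frac{\left(4 + 15\right) - 1}{4 - 5} = \frac{19 - 1}{-1} = 18 \left(-1\right) = -18$)
$z = \frac{39}{8}$ ($z = 2 + \frac{41 - 18}{8} = 2 + \frac{1}{8} \cdot 23 = 2 + \frac{23}{8} = \frac{39}{8} \approx 4.875$)
$- 123 z = \left(-123\right) \frac{39}{8} = - \frac{4797}{8}$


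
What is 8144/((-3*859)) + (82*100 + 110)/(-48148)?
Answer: -206766091/62038698 ≈ -3.3329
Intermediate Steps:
8144/((-3*859)) + (82*100 + 110)/(-48148) = 8144/(-2577) + (8200 + 110)*(-1/48148) = 8144*(-1/2577) + 8310*(-1/48148) = -8144/2577 - 4155/24074 = -206766091/62038698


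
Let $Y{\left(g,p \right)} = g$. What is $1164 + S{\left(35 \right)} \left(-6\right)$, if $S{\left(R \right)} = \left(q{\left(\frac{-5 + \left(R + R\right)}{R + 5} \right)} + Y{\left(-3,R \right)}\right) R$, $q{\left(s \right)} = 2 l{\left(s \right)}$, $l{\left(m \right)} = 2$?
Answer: $954$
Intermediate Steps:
$q{\left(s \right)} = 4$ ($q{\left(s \right)} = 2 \cdot 2 = 4$)
$S{\left(R \right)} = R$ ($S{\left(R \right)} = \left(4 - 3\right) R = 1 R = R$)
$1164 + S{\left(35 \right)} \left(-6\right) = 1164 + 35 \left(-6\right) = 1164 - 210 = 954$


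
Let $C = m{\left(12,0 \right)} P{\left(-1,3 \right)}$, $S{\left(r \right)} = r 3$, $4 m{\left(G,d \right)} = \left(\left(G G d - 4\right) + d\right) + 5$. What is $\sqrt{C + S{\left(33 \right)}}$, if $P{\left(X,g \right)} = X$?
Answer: $\frac{\sqrt{395}}{2} \approx 9.9373$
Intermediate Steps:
$m{\left(G,d \right)} = \frac{1}{4} + \frac{d}{4} + \frac{d G^{2}}{4}$ ($m{\left(G,d \right)} = \frac{\left(\left(G G d - 4\right) + d\right) + 5}{4} = \frac{\left(\left(G^{2} d - 4\right) + d\right) + 5}{4} = \frac{\left(\left(d G^{2} - 4\right) + d\right) + 5}{4} = \frac{\left(\left(-4 + d G^{2}\right) + d\right) + 5}{4} = \frac{\left(-4 + d + d G^{2}\right) + 5}{4} = \frac{1 + d + d G^{2}}{4} = \frac{1}{4} + \frac{d}{4} + \frac{d G^{2}}{4}$)
$S{\left(r \right)} = 3 r$
$C = - \frac{1}{4}$ ($C = \left(\frac{1}{4} + \frac{1}{4} \cdot 0 + \frac{1}{4} \cdot 0 \cdot 12^{2}\right) \left(-1\right) = \left(\frac{1}{4} + 0 + \frac{1}{4} \cdot 0 \cdot 144\right) \left(-1\right) = \left(\frac{1}{4} + 0 + 0\right) \left(-1\right) = \frac{1}{4} \left(-1\right) = - \frac{1}{4} \approx -0.25$)
$\sqrt{C + S{\left(33 \right)}} = \sqrt{- \frac{1}{4} + 3 \cdot 33} = \sqrt{- \frac{1}{4} + 99} = \sqrt{\frac{395}{4}} = \frac{\sqrt{395}}{2}$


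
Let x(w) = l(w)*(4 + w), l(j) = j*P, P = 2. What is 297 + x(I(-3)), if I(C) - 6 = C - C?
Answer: 417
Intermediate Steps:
I(C) = 6 (I(C) = 6 + (C - C) = 6 + 0 = 6)
l(j) = 2*j (l(j) = j*2 = 2*j)
x(w) = 2*w*(4 + w) (x(w) = (2*w)*(4 + w) = 2*w*(4 + w))
297 + x(I(-3)) = 297 + 2*6*(4 + 6) = 297 + 2*6*10 = 297 + 120 = 417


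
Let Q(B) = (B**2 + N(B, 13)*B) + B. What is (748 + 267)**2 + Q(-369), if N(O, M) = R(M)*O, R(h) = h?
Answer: 2936110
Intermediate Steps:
N(O, M) = M*O
Q(B) = B + 14*B**2 (Q(B) = (B**2 + (13*B)*B) + B = (B**2 + 13*B**2) + B = 14*B**2 + B = B + 14*B**2)
(748 + 267)**2 + Q(-369) = (748 + 267)**2 - 369*(1 + 14*(-369)) = 1015**2 - 369*(1 - 5166) = 1030225 - 369*(-5165) = 1030225 + 1905885 = 2936110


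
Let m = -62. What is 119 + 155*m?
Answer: -9491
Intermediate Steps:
119 + 155*m = 119 + 155*(-62) = 119 - 9610 = -9491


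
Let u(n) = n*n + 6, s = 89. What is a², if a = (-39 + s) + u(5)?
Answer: 6561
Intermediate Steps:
u(n) = 6 + n² (u(n) = n² + 6 = 6 + n²)
a = 81 (a = (-39 + 89) + (6 + 5²) = 50 + (6 + 25) = 50 + 31 = 81)
a² = 81² = 6561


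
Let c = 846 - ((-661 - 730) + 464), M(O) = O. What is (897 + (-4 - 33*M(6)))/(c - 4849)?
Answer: -695/3076 ≈ -0.22594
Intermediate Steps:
c = 1773 (c = 846 - (-1391 + 464) = 846 - 1*(-927) = 846 + 927 = 1773)
(897 + (-4 - 33*M(6)))/(c - 4849) = (897 + (-4 - 33*6))/(1773 - 4849) = (897 + (-4 - 198))/(-3076) = (897 - 202)*(-1/3076) = 695*(-1/3076) = -695/3076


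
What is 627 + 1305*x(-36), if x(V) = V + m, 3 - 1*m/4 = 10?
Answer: -82893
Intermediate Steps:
m = -28 (m = 12 - 4*10 = 12 - 40 = -28)
x(V) = -28 + V (x(V) = V - 28 = -28 + V)
627 + 1305*x(-36) = 627 + 1305*(-28 - 36) = 627 + 1305*(-64) = 627 - 83520 = -82893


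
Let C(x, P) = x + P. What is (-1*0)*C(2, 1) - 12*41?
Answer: -492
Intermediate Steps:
C(x, P) = P + x
(-1*0)*C(2, 1) - 12*41 = (-1*0)*(1 + 2) - 12*41 = 0*3 - 492 = 0 - 492 = -492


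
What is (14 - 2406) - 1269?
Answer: -3661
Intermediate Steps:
(14 - 2406) - 1269 = -2392 - 1269 = -3661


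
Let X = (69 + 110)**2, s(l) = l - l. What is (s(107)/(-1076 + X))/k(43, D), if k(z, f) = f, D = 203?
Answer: 0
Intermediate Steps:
s(l) = 0
X = 32041 (X = 179**2 = 32041)
(s(107)/(-1076 + X))/k(43, D) = (0/(-1076 + 32041))/203 = (0/30965)*(1/203) = (0*(1/30965))*(1/203) = 0*(1/203) = 0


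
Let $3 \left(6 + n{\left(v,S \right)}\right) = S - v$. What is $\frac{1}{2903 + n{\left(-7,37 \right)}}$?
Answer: $\frac{3}{8735} \approx 0.00034345$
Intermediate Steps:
$n{\left(v,S \right)} = -6 - \frac{v}{3} + \frac{S}{3}$ ($n{\left(v,S \right)} = -6 + \frac{S - v}{3} = -6 + \left(- \frac{v}{3} + \frac{S}{3}\right) = -6 - \frac{v}{3} + \frac{S}{3}$)
$\frac{1}{2903 + n{\left(-7,37 \right)}} = \frac{1}{2903 - - \frac{26}{3}} = \frac{1}{2903 + \left(-6 + \frac{7}{3} + \frac{37}{3}\right)} = \frac{1}{2903 + \frac{26}{3}} = \frac{1}{\frac{8735}{3}} = \frac{3}{8735}$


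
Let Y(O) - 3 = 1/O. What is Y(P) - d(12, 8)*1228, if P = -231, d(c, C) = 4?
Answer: -1133980/231 ≈ -4909.0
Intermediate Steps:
Y(O) = 3 + 1/O
Y(P) - d(12, 8)*1228 = (3 + 1/(-231)) - 4*1228 = (3 - 1/231) - 1*4912 = 692/231 - 4912 = -1133980/231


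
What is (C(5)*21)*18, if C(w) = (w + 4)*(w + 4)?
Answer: 30618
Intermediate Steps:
C(w) = (4 + w)² (C(w) = (4 + w)*(4 + w) = (4 + w)²)
(C(5)*21)*18 = ((4 + 5)²*21)*18 = (9²*21)*18 = (81*21)*18 = 1701*18 = 30618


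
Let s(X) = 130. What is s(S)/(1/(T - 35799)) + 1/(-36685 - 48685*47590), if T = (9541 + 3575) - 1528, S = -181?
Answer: -12787247356169001/4062758300 ≈ -3.1474e+6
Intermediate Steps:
T = 11588 (T = 13116 - 1528 = 11588)
s(S)/(1/(T - 35799)) + 1/(-36685 - 48685*47590) = 130/(1/(11588 - 35799)) + 1/(-36685 - 48685*47590) = 130/(1/(-24211)) + (1/47590)/(-85370) = 130/(-1/24211) - 1/85370*1/47590 = 130*(-24211) - 1/4062758300 = -3147430 - 1/4062758300 = -12787247356169001/4062758300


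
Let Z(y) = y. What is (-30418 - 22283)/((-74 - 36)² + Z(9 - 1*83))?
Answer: -52701/12026 ≈ -4.3823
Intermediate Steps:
(-30418 - 22283)/((-74 - 36)² + Z(9 - 1*83)) = (-30418 - 22283)/((-74 - 36)² + (9 - 1*83)) = -52701/((-110)² + (9 - 83)) = -52701/(12100 - 74) = -52701/12026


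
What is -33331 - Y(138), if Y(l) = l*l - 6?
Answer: -52369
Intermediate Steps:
Y(l) = -6 + l² (Y(l) = l² - 6 = -6 + l²)
-33331 - Y(138) = -33331 - (-6 + 138²) = -33331 - (-6 + 19044) = -33331 - 1*19038 = -33331 - 19038 = -52369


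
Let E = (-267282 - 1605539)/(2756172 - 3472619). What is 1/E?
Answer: 716447/1872821 ≈ 0.38255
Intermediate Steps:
E = 1872821/716447 (E = -1872821/(-716447) = -1872821*(-1/716447) = 1872821/716447 ≈ 2.6140)
1/E = 1/(1872821/716447) = 716447/1872821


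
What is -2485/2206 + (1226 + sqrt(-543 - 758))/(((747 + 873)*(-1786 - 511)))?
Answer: -1156217182/1026104355 - I*sqrt(1301)/3721140 ≈ -1.1268 - 9.6931e-6*I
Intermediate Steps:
-2485/2206 + (1226 + sqrt(-543 - 758))/(((747 + 873)*(-1786 - 511))) = -2485*1/2206 + (1226 + sqrt(-1301))/((1620*(-2297))) = -2485/2206 + (1226 + I*sqrt(1301))/(-3721140) = -2485/2206 + (1226 + I*sqrt(1301))*(-1/3721140) = -2485/2206 + (-613/1860570 - I*sqrt(1301)/3721140) = -1156217182/1026104355 - I*sqrt(1301)/3721140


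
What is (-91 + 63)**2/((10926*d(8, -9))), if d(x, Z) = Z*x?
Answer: -49/49167 ≈ -0.00099660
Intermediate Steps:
(-91 + 63)**2/((10926*d(8, -9))) = (-91 + 63)**2/((10926*(-9*8))) = (-28)**2/((10926*(-72))) = 784/(-786672) = 784*(-1/786672) = -49/49167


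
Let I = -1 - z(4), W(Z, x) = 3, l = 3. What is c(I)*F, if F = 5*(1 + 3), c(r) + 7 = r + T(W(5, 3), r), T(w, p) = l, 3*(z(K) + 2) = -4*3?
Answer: 20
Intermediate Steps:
z(K) = -6 (z(K) = -2 + (-4*3)/3 = -2 + (⅓)*(-12) = -2 - 4 = -6)
T(w, p) = 3
I = 5 (I = -1 - 1*(-6) = -1 + 6 = 5)
c(r) = -4 + r (c(r) = -7 + (r + 3) = -7 + (3 + r) = -4 + r)
F = 20 (F = 5*4 = 20)
c(I)*F = (-4 + 5)*20 = 1*20 = 20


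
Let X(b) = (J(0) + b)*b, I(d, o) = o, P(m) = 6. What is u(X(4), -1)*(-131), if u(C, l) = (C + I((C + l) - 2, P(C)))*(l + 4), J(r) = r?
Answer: -8646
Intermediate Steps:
X(b) = b**2 (X(b) = (0 + b)*b = b*b = b**2)
u(C, l) = (4 + l)*(6 + C) (u(C, l) = (C + 6)*(l + 4) = (6 + C)*(4 + l) = (4 + l)*(6 + C))
u(X(4), -1)*(-131) = (24 + 4*4**2 + 6*(-1) + 4**2*(-1))*(-131) = (24 + 4*16 - 6 + 16*(-1))*(-131) = (24 + 64 - 6 - 16)*(-131) = 66*(-131) = -8646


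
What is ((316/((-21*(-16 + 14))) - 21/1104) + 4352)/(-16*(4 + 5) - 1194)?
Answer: -33690253/10340064 ≈ -3.2582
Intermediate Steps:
((316/((-21*(-16 + 14))) - 21/1104) + 4352)/(-16*(4 + 5) - 1194) = ((316/((-21*(-2))) - 21*1/1104) + 4352)/(-16*9 - 1194) = ((316/42 - 7/368) + 4352)/(-144 - 1194) = ((316*(1/42) - 7/368) + 4352)/(-1338) = ((158/21 - 7/368) + 4352)*(-1/1338) = (57997/7728 + 4352)*(-1/1338) = (33690253/7728)*(-1/1338) = -33690253/10340064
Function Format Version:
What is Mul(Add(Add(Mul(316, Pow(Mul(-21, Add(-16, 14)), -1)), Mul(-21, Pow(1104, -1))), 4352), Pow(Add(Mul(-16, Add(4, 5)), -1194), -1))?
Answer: Rational(-33690253, 10340064) ≈ -3.2582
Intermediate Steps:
Mul(Add(Add(Mul(316, Pow(Mul(-21, Add(-16, 14)), -1)), Mul(-21, Pow(1104, -1))), 4352), Pow(Add(Mul(-16, Add(4, 5)), -1194), -1)) = Mul(Add(Add(Mul(316, Pow(Mul(-21, -2), -1)), Mul(-21, Rational(1, 1104))), 4352), Pow(Add(Mul(-16, 9), -1194), -1)) = Mul(Add(Add(Mul(316, Pow(42, -1)), Rational(-7, 368)), 4352), Pow(Add(-144, -1194), -1)) = Mul(Add(Add(Mul(316, Rational(1, 42)), Rational(-7, 368)), 4352), Pow(-1338, -1)) = Mul(Add(Add(Rational(158, 21), Rational(-7, 368)), 4352), Rational(-1, 1338)) = Mul(Add(Rational(57997, 7728), 4352), Rational(-1, 1338)) = Mul(Rational(33690253, 7728), Rational(-1, 1338)) = Rational(-33690253, 10340064)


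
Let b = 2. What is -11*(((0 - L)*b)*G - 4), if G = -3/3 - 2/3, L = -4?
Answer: 572/3 ≈ 190.67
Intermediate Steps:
G = -5/3 (G = -3*⅓ - 2*⅓ = -1 - ⅔ = -5/3 ≈ -1.6667)
-11*(((0 - L)*b)*G - 4) = -11*(((0 - 1*(-4))*2)*(-5/3) - 4) = -11*(((0 + 4)*2)*(-5/3) - 4) = -11*((4*2)*(-5/3) - 4) = -11*(8*(-5/3) - 4) = -11*(-40/3 - 4) = -11*(-52/3) = 572/3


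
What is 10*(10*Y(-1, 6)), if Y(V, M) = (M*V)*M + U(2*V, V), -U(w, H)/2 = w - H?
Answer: -3400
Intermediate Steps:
U(w, H) = -2*w + 2*H (U(w, H) = -2*(w - H) = -2*w + 2*H)
Y(V, M) = -2*V + V*M² (Y(V, M) = (M*V)*M + (-4*V + 2*V) = V*M² + (-4*V + 2*V) = V*M² - 2*V = -2*V + V*M²)
10*(10*Y(-1, 6)) = 10*(10*(-(-2 + 6²))) = 10*(10*(-(-2 + 36))) = 10*(10*(-1*34)) = 10*(10*(-34)) = 10*(-340) = -3400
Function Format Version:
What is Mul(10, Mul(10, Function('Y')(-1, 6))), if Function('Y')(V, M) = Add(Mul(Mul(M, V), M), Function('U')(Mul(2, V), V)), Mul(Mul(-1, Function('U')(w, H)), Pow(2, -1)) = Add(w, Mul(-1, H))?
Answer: -3400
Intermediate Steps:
Function('U')(w, H) = Add(Mul(-2, w), Mul(2, H)) (Function('U')(w, H) = Mul(-2, Add(w, Mul(-1, H))) = Add(Mul(-2, w), Mul(2, H)))
Function('Y')(V, M) = Add(Mul(-2, V), Mul(V, Pow(M, 2))) (Function('Y')(V, M) = Add(Mul(Mul(M, V), M), Add(Mul(-2, Mul(2, V)), Mul(2, V))) = Add(Mul(V, Pow(M, 2)), Add(Mul(-4, V), Mul(2, V))) = Add(Mul(V, Pow(M, 2)), Mul(-2, V)) = Add(Mul(-2, V), Mul(V, Pow(M, 2))))
Mul(10, Mul(10, Function('Y')(-1, 6))) = Mul(10, Mul(10, Mul(-1, Add(-2, Pow(6, 2))))) = Mul(10, Mul(10, Mul(-1, Add(-2, 36)))) = Mul(10, Mul(10, Mul(-1, 34))) = Mul(10, Mul(10, -34)) = Mul(10, -340) = -3400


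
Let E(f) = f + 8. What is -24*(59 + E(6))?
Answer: -1752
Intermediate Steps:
E(f) = 8 + f
-24*(59 + E(6)) = -24*(59 + (8 + 6)) = -24*(59 + 14) = -24*73 = -1752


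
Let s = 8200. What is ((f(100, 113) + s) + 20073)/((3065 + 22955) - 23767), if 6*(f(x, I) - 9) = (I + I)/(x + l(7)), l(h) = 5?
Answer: 8908943/709695 ≈ 12.553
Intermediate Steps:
f(x, I) = 9 + I/(3*(5 + x)) (f(x, I) = 9 + ((I + I)/(x + 5))/6 = 9 + ((2*I)/(5 + x))/6 = 9 + (2*I/(5 + x))/6 = 9 + I/(3*(5 + x)))
((f(100, 113) + s) + 20073)/((3065 + 22955) - 23767) = (((135 + 113 + 27*100)/(3*(5 + 100)) + 8200) + 20073)/((3065 + 22955) - 23767) = (((⅓)*(135 + 113 + 2700)/105 + 8200) + 20073)/(26020 - 23767) = (((⅓)*(1/105)*2948 + 8200) + 20073)/2253 = ((2948/315 + 8200) + 20073)*(1/2253) = (2585948/315 + 20073)*(1/2253) = (8908943/315)*(1/2253) = 8908943/709695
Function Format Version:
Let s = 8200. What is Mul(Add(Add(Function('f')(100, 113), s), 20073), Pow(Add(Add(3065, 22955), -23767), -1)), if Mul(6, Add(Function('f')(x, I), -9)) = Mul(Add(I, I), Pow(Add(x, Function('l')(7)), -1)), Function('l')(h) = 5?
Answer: Rational(8908943, 709695) ≈ 12.553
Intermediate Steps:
Function('f')(x, I) = Add(9, Mul(Rational(1, 3), I, Pow(Add(5, x), -1))) (Function('f')(x, I) = Add(9, Mul(Rational(1, 6), Mul(Add(I, I), Pow(Add(x, 5), -1)))) = Add(9, Mul(Rational(1, 6), Mul(Mul(2, I), Pow(Add(5, x), -1)))) = Add(9, Mul(Rational(1, 6), Mul(2, I, Pow(Add(5, x), -1)))) = Add(9, Mul(Rational(1, 3), I, Pow(Add(5, x), -1))))
Mul(Add(Add(Function('f')(100, 113), s), 20073), Pow(Add(Add(3065, 22955), -23767), -1)) = Mul(Add(Add(Mul(Rational(1, 3), Pow(Add(5, 100), -1), Add(135, 113, Mul(27, 100))), 8200), 20073), Pow(Add(Add(3065, 22955), -23767), -1)) = Mul(Add(Add(Mul(Rational(1, 3), Pow(105, -1), Add(135, 113, 2700)), 8200), 20073), Pow(Add(26020, -23767), -1)) = Mul(Add(Add(Mul(Rational(1, 3), Rational(1, 105), 2948), 8200), 20073), Pow(2253, -1)) = Mul(Add(Add(Rational(2948, 315), 8200), 20073), Rational(1, 2253)) = Mul(Add(Rational(2585948, 315), 20073), Rational(1, 2253)) = Mul(Rational(8908943, 315), Rational(1, 2253)) = Rational(8908943, 709695)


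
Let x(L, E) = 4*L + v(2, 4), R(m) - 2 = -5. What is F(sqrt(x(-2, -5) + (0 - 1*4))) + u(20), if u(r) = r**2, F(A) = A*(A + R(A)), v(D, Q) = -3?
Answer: 385 - 3*I*sqrt(15) ≈ 385.0 - 11.619*I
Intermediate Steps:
R(m) = -3 (R(m) = 2 - 5 = -3)
x(L, E) = -3 + 4*L (x(L, E) = 4*L - 3 = -3 + 4*L)
F(A) = A*(-3 + A) (F(A) = A*(A - 3) = A*(-3 + A))
F(sqrt(x(-2, -5) + (0 - 1*4))) + u(20) = sqrt((-3 + 4*(-2)) + (0 - 1*4))*(-3 + sqrt((-3 + 4*(-2)) + (0 - 1*4))) + 20**2 = sqrt((-3 - 8) + (0 - 4))*(-3 + sqrt((-3 - 8) + (0 - 4))) + 400 = sqrt(-11 - 4)*(-3 + sqrt(-11 - 4)) + 400 = sqrt(-15)*(-3 + sqrt(-15)) + 400 = (I*sqrt(15))*(-3 + I*sqrt(15)) + 400 = I*sqrt(15)*(-3 + I*sqrt(15)) + 400 = 400 + I*sqrt(15)*(-3 + I*sqrt(15))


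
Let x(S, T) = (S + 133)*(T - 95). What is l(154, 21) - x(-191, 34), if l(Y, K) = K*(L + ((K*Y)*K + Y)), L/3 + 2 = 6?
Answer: 1426142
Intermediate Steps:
x(S, T) = (-95 + T)*(133 + S) (x(S, T) = (133 + S)*(-95 + T) = (-95 + T)*(133 + S))
L = 12 (L = -6 + 3*6 = -6 + 18 = 12)
l(Y, K) = K*(12 + Y + Y*K²) (l(Y, K) = K*(12 + ((K*Y)*K + Y)) = K*(12 + (Y*K² + Y)) = K*(12 + (Y + Y*K²)) = K*(12 + Y + Y*K²))
l(154, 21) - x(-191, 34) = 21*(12 + 154 + 154*21²) - (-12635 - 95*(-191) + 133*34 - 191*34) = 21*(12 + 154 + 154*441) - (-12635 + 18145 + 4522 - 6494) = 21*(12 + 154 + 67914) - 1*3538 = 21*68080 - 3538 = 1429680 - 3538 = 1426142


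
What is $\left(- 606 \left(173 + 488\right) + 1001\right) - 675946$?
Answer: $-1075511$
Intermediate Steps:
$\left(- 606 \left(173 + 488\right) + 1001\right) - 675946 = \left(\left(-606\right) 661 + 1001\right) - 675946 = \left(-400566 + 1001\right) - 675946 = -399565 - 675946 = -1075511$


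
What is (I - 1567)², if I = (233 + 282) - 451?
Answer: 2259009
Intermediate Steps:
I = 64 (I = 515 - 451 = 64)
(I - 1567)² = (64 - 1567)² = (-1503)² = 2259009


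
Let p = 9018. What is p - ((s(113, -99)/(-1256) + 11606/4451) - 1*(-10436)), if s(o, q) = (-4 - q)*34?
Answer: -3963733507/2795228 ≈ -1418.0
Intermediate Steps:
s(o, q) = -136 - 34*q
p - ((s(113, -99)/(-1256) + 11606/4451) - 1*(-10436)) = 9018 - (((-136 - 34*(-99))/(-1256) + 11606/4451) - 1*(-10436)) = 9018 - (((-136 + 3366)*(-1/1256) + 11606*(1/4451)) + 10436) = 9018 - ((3230*(-1/1256) + 11606/4451) + 10436) = 9018 - ((-1615/628 + 11606/4451) + 10436) = 9018 - (100203/2795228 + 10436) = 9018 - 1*29171099611/2795228 = 9018 - 29171099611/2795228 = -3963733507/2795228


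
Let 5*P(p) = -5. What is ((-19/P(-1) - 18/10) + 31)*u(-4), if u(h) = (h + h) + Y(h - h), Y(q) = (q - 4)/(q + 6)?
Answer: -6266/15 ≈ -417.73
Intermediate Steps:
Y(q) = (-4 + q)/(6 + q)
u(h) = -2/3 + 2*h (u(h) = (h + h) + (-4 + (h - h))/(6 + (h - h)) = 2*h + (-4 + 0)/(6 + 0) = 2*h - 4/6 = 2*h + (1/6)*(-4) = 2*h - 2/3 = -2/3 + 2*h)
P(p) = -1 (P(p) = (1/5)*(-5) = -1)
((-19/P(-1) - 18/10) + 31)*u(-4) = ((-19/(-1) - 18/10) + 31)*(-2/3 + 2*(-4)) = ((-19*(-1) - 18*1/10) + 31)*(-2/3 - 8) = ((19 - 9/5) + 31)*(-26/3) = (86/5 + 31)*(-26/3) = (241/5)*(-26/3) = -6266/15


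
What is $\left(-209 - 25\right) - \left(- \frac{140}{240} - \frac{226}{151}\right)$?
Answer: $- \frac{420239}{1812} \approx -231.92$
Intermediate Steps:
$\left(-209 - 25\right) - \left(- \frac{140}{240} - \frac{226}{151}\right) = -234 - \left(\left(-140\right) \frac{1}{240} - \frac{226}{151}\right) = -234 - \left(- \frac{7}{12} - \frac{226}{151}\right) = -234 - - \frac{3769}{1812} = -234 + \frac{3769}{1812} = - \frac{420239}{1812}$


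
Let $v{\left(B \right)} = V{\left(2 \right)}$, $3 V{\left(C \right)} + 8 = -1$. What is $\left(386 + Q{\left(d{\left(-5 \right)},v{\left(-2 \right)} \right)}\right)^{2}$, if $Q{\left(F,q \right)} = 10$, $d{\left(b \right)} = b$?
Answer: $156816$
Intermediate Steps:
$V{\left(C \right)} = -3$ ($V{\left(C \right)} = - \frac{8}{3} + \frac{1}{3} \left(-1\right) = - \frac{8}{3} - \frac{1}{3} = -3$)
$v{\left(B \right)} = -3$
$\left(386 + Q{\left(d{\left(-5 \right)},v{\left(-2 \right)} \right)}\right)^{2} = \left(386 + 10\right)^{2} = 396^{2} = 156816$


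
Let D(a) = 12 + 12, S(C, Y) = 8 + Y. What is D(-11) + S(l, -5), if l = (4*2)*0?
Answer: 27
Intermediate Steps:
l = 0 (l = 8*0 = 0)
D(a) = 24
D(-11) + S(l, -5) = 24 + (8 - 5) = 24 + 3 = 27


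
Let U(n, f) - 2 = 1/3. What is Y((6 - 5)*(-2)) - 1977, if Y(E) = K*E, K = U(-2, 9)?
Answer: -5945/3 ≈ -1981.7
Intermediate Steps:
U(n, f) = 7/3 (U(n, f) = 2 + 1/3 = 2 + ⅓ = 7/3)
K = 7/3 ≈ 2.3333
Y(E) = 7*E/3
Y((6 - 5)*(-2)) - 1977 = 7*((6 - 5)*(-2))/3 - 1977 = 7*(1*(-2))/3 - 1977 = (7/3)*(-2) - 1977 = -14/3 - 1977 = -5945/3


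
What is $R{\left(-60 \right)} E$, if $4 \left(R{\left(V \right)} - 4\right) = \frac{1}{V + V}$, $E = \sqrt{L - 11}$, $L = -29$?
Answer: $\frac{1919 i \sqrt{10}}{240} \approx 25.285 i$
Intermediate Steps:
$E = 2 i \sqrt{10}$ ($E = \sqrt{-29 - 11} = \sqrt{-40} = 2 i \sqrt{10} \approx 6.3246 i$)
$R{\left(V \right)} = 4 + \frac{1}{8 V}$ ($R{\left(V \right)} = 4 + \frac{1}{4 \left(V + V\right)} = 4 + \frac{1}{4 \cdot 2 V} = 4 + \frac{\frac{1}{2} \frac{1}{V}}{4} = 4 + \frac{1}{8 V}$)
$R{\left(-60 \right)} E = \left(4 + \frac{1}{8 \left(-60\right)}\right) 2 i \sqrt{10} = \left(4 + \frac{1}{8} \left(- \frac{1}{60}\right)\right) 2 i \sqrt{10} = \left(4 - \frac{1}{480}\right) 2 i \sqrt{10} = \frac{1919 \cdot 2 i \sqrt{10}}{480} = \frac{1919 i \sqrt{10}}{240}$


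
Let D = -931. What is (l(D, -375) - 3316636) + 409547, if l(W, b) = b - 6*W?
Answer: -2901878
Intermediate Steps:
(l(D, -375) - 3316636) + 409547 = ((-375 - 6*(-931)) - 3316636) + 409547 = ((-375 + 5586) - 3316636) + 409547 = (5211 - 3316636) + 409547 = -3311425 + 409547 = -2901878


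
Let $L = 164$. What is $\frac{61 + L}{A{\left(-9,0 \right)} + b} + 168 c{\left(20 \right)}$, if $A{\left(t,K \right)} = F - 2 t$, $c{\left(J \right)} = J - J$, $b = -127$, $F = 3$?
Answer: $- \frac{225}{106} \approx -2.1226$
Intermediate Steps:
$c{\left(J \right)} = 0$
$A{\left(t,K \right)} = 3 - 2 t$
$\frac{61 + L}{A{\left(-9,0 \right)} + b} + 168 c{\left(20 \right)} = \frac{61 + 164}{\left(3 - -18\right) - 127} + 168 \cdot 0 = \frac{225}{\left(3 + 18\right) - 127} + 0 = \frac{225}{21 - 127} + 0 = \frac{225}{-106} + 0 = 225 \left(- \frac{1}{106}\right) + 0 = - \frac{225}{106} + 0 = - \frac{225}{106}$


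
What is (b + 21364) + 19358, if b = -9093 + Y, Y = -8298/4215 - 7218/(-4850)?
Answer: 21552463944/681425 ≈ 31629.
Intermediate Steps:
Y = -327381/681425 (Y = -8298*1/4215 - 7218*(-1/4850) = -2766/1405 + 3609/2425 = -327381/681425 ≈ -0.48044)
b = -6196524906/681425 (b = -9093 - 327381/681425 = -6196524906/681425 ≈ -9093.5)
(b + 21364) + 19358 = (-6196524906/681425 + 21364) + 19358 = 8361438794/681425 + 19358 = 21552463944/681425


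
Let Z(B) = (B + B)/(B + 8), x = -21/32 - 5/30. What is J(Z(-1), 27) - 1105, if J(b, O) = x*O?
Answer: -36071/32 ≈ -1127.2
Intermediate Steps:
x = -79/96 (x = -21*1/32 - 5*1/30 = -21/32 - 1/6 = -79/96 ≈ -0.82292)
Z(B) = 2*B/(8 + B) (Z(B) = (2*B)/(8 + B) = 2*B/(8 + B))
J(b, O) = -79*O/96
J(Z(-1), 27) - 1105 = -79/96*27 - 1105 = -711/32 - 1105 = -36071/32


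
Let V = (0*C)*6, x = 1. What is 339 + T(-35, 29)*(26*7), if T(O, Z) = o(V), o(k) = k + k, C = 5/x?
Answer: 339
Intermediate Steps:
C = 5 (C = 5/1 = 5*1 = 5)
V = 0 (V = (0*5)*6 = 0*6 = 0)
o(k) = 2*k
T(O, Z) = 0 (T(O, Z) = 2*0 = 0)
339 + T(-35, 29)*(26*7) = 339 + 0*(26*7) = 339 + 0*182 = 339 + 0 = 339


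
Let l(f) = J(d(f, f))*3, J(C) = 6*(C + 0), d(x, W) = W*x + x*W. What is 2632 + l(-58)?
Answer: 123736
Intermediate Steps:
d(x, W) = 2*W*x (d(x, W) = W*x + W*x = 2*W*x)
J(C) = 6*C
l(f) = 36*f**2 (l(f) = (6*(2*f*f))*3 = (6*(2*f**2))*3 = (12*f**2)*3 = 36*f**2)
2632 + l(-58) = 2632 + 36*(-58)**2 = 2632 + 36*3364 = 2632 + 121104 = 123736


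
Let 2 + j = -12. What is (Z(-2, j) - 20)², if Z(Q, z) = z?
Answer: 1156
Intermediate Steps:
j = -14 (j = -2 - 12 = -14)
(Z(-2, j) - 20)² = (-14 - 20)² = (-34)² = 1156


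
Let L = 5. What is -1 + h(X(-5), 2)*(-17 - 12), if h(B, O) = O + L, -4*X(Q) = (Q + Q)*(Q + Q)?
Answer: -204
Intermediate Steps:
X(Q) = -Q**2 (X(Q) = -(Q + Q)*(Q + Q)/4 = -2*Q*2*Q/4 = -Q**2)
h(B, O) = 5 + O (h(B, O) = O + 5 = 5 + O)
-1 + h(X(-5), 2)*(-17 - 12) = -1 + (5 + 2)*(-17 - 12) = -1 + 7*(-29) = -1 - 203 = -204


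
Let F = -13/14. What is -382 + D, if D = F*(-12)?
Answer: -2596/7 ≈ -370.86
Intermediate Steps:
F = -13/14 (F = -13*1/14 = -13/14 ≈ -0.92857)
D = 78/7 (D = -13/14*(-12) = 78/7 ≈ 11.143)
-382 + D = -382 + 78/7 = -2596/7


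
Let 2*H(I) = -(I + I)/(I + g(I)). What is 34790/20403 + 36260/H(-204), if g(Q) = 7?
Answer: -12144668375/346851 ≈ -35014.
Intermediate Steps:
H(I) = -I/(7 + I) (H(I) = (-(I + I)/(I + 7))/2 = (-2*I/(7 + I))/2 = -I/(7 + I))
34790/20403 + 36260/H(-204) = 34790/20403 + 36260/((-1*(-204)/(7 - 204))) = 34790*(1/20403) + 36260/((-1*(-204)/(-197))) = 34790/20403 + 36260/((-1*(-204)*(-1/197))) = 34790/20403 + 36260/(-204/197) = 34790/20403 + 36260*(-197/204) = 34790/20403 - 1785805/51 = -12144668375/346851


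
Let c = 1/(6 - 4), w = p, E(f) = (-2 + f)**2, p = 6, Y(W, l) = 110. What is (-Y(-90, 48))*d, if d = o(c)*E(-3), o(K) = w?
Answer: -16500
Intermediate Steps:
w = 6
c = 1/2 ≈ 0.50000
o(K) = 6
d = 150 (d = 6*(-2 - 3)**2 = 6*(-5)**2 = 6*25 = 150)
(-Y(-90, 48))*d = -1*110*150 = -110*150 = -16500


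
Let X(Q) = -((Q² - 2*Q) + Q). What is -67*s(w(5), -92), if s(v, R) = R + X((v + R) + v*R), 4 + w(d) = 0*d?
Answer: 4944868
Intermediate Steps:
w(d) = -4 (w(d) = -4 + 0*d = -4 + 0 = -4)
X(Q) = Q - Q² (X(Q) = -(Q² - Q) = Q - Q²)
s(v, R) = R + (R + v + R*v)*(1 - R - v - R*v) (s(v, R) = R + ((v + R) + v*R)*(1 - ((v + R) + v*R)) = R + ((R + v) + R*v)*(1 - ((R + v) + R*v)) = R + (R + v + R*v)*(1 - (R + v + R*v)) = R + (R + v + R*v)*(1 + (-R - v - R*v)) = R + (R + v + R*v)*(1 - R - v - R*v))
-67*s(w(5), -92) = -67*(-92 - (-92 - 4 - 92*(-4))*(-1 - 92 - 4 - 92*(-4))) = -67*(-92 - (-92 - 4 + 368)*(-1 - 92 - 4 + 368)) = -67*(-92 - 1*272*271) = -67*(-92 - 73712) = -67*(-73804) = 4944868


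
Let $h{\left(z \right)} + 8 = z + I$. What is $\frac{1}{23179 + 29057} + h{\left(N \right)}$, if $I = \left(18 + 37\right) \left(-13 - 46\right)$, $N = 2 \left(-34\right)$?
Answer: $- \frac{173475755}{52236} \approx -3321.0$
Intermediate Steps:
$N = -68$
$I = -3245$ ($I = 55 \left(-59\right) = -3245$)
$h{\left(z \right)} = -3253 + z$ ($h{\left(z \right)} = -8 + \left(z - 3245\right) = -8 + \left(-3245 + z\right) = -3253 + z$)
$\frac{1}{23179 + 29057} + h{\left(N \right)} = \frac{1}{23179 + 29057} - 3321 = \frac{1}{52236} - 3321 = - \frac{173475755}{52236}$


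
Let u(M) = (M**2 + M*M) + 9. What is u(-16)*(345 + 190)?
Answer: 278735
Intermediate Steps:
u(M) = 9 + 2*M**2 (u(M) = (M**2 + M**2) + 9 = 2*M**2 + 9 = 9 + 2*M**2)
u(-16)*(345 + 190) = (9 + 2*(-16)**2)*(345 + 190) = (9 + 2*256)*535 = (9 + 512)*535 = 521*535 = 278735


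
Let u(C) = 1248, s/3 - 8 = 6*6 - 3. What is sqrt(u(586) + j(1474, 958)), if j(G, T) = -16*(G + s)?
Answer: 28*I*sqrt(31) ≈ 155.9*I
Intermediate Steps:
s = 123 (s = 24 + 3*(6*6 - 3) = 24 + 3*(36 - 3) = 24 + 3*33 = 24 + 99 = 123)
j(G, T) = -1968 - 16*G (j(G, T) = -16*(G + 123) = -16*(123 + G) = -1968 - 16*G)
sqrt(u(586) + j(1474, 958)) = sqrt(1248 + (-1968 - 16*1474)) = sqrt(1248 + (-1968 - 23584)) = sqrt(1248 - 25552) = sqrt(-24304) = 28*I*sqrt(31)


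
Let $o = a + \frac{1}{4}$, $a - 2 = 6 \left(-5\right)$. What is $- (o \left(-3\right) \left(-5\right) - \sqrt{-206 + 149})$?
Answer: $\frac{1665}{4} + i \sqrt{57} \approx 416.25 + 7.5498 i$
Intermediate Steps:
$a = -28$ ($a = 2 + 6 \left(-5\right) = 2 - 30 = -28$)
$o = - \frac{111}{4}$ ($o = -28 + \frac{1}{4} = - \frac{111}{4} \approx -27.75$)
$- (o \left(-3\right) \left(-5\right) - \sqrt{-206 + 149}) = - (\left(- \frac{111}{4}\right) \left(-3\right) \left(-5\right) - \sqrt{-206 + 149}) = - (\frac{333}{4} \left(-5\right) - \sqrt{-57}) = - (- \frac{1665}{4} - i \sqrt{57}) = \frac{1665}{4} + i \sqrt{57}$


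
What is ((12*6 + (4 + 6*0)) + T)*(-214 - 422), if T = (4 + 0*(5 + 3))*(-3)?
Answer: -40704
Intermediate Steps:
T = -12 (T = (4 + 0*8)*(-3) = (4 + 0)*(-3) = 4*(-3) = -12)
((12*6 + (4 + 6*0)) + T)*(-214 - 422) = ((12*6 + (4 + 6*0)) - 12)*(-214 - 422) = ((72 + (4 + 0)) - 12)*(-636) = ((72 + 4) - 12)*(-636) = (76 - 12)*(-636) = 64*(-636) = -40704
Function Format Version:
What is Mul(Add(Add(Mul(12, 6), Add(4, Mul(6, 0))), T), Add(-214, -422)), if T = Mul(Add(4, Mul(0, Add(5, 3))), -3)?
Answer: -40704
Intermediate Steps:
T = -12 (T = Mul(Add(4, Mul(0, 8)), -3) = Mul(Add(4, 0), -3) = Mul(4, -3) = -12)
Mul(Add(Add(Mul(12, 6), Add(4, Mul(6, 0))), T), Add(-214, -422)) = Mul(Add(Add(Mul(12, 6), Add(4, Mul(6, 0))), -12), Add(-214, -422)) = Mul(Add(Add(72, Add(4, 0)), -12), -636) = Mul(Add(Add(72, 4), -12), -636) = Mul(Add(76, -12), -636) = Mul(64, -636) = -40704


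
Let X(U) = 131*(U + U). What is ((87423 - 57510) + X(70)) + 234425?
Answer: 282678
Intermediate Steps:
X(U) = 262*U (X(U) = 131*(2*U) = 262*U)
((87423 - 57510) + X(70)) + 234425 = ((87423 - 57510) + 262*70) + 234425 = (29913 + 18340) + 234425 = 48253 + 234425 = 282678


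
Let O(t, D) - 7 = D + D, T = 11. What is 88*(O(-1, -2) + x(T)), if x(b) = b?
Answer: 1232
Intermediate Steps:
O(t, D) = 7 + 2*D (O(t, D) = 7 + (D + D) = 7 + 2*D)
88*(O(-1, -2) + x(T)) = 88*((7 + 2*(-2)) + 11) = 88*((7 - 4) + 11) = 88*(3 + 11) = 88*14 = 1232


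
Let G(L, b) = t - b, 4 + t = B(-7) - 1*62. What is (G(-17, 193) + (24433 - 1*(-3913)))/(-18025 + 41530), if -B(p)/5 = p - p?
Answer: 28087/23505 ≈ 1.1949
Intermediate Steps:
B(p) = 0 (B(p) = -5*(p - p) = -5*0 = 0)
t = -66 (t = -4 + (0 - 1*62) = -4 + (0 - 62) = -4 - 62 = -66)
G(L, b) = -66 - b
(G(-17, 193) + (24433 - 1*(-3913)))/(-18025 + 41530) = ((-66 - 1*193) + (24433 - 1*(-3913)))/(-18025 + 41530) = ((-66 - 193) + (24433 + 3913))/23505 = (-259 + 28346)*(1/23505) = 28087*(1/23505) = 28087/23505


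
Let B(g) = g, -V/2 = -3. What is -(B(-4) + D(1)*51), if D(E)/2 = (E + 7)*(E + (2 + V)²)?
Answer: -53036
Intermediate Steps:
V = 6 (V = -2*(-3) = 6)
D(E) = 2*(7 + E)*(64 + E) (D(E) = 2*((E + 7)*(E + (2 + 6)²)) = 2*((7 + E)*(E + 8²)) = 2*((7 + E)*(E + 64)) = 2*((7 + E)*(64 + E)) = 2*(7 + E)*(64 + E))
-(B(-4) + D(1)*51) = -(-4 + (896 + 2*1² + 142*1)*51) = -(-4 + (896 + 2*1 + 142)*51) = -(-4 + (896 + 2 + 142)*51) = -(-4 + 1040*51) = -(-4 + 53040) = -1*53036 = -53036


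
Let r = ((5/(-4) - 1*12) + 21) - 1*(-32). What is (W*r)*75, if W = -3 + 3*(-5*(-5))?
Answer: 214650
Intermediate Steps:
W = 72 (W = -3 + 3*25 = -3 + 75 = 72)
r = 159/4 (r = ((5*(-¼) - 12) + 21) + 32 = ((-5/4 - 12) + 21) + 32 = (-53/4 + 21) + 32 = 31/4 + 32 = 159/4 ≈ 39.750)
(W*r)*75 = (72*(159/4))*75 = 2862*75 = 214650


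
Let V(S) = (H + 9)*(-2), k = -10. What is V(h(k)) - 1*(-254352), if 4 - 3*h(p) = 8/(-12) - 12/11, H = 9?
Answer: 254316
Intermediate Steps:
h(p) = 190/99 (h(p) = 4/3 - (8/(-12) - 12/11)/3 = 4/3 - (8*(-1/12) - 12*1/11)/3 = 4/3 - (-2/3 - 12/11)/3 = 4/3 - 1/3*(-58/33) = 4/3 + 58/99 = 190/99)
V(S) = -36 (V(S) = (9 + 9)*(-2) = 18*(-2) = -36)
V(h(k)) - 1*(-254352) = -36 - 1*(-254352) = -36 + 254352 = 254316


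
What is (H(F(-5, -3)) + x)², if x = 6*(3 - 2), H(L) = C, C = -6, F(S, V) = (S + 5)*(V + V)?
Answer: 0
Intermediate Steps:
F(S, V) = 2*V*(5 + S) (F(S, V) = (5 + S)*(2*V) = 2*V*(5 + S))
H(L) = -6
x = 6 (x = 6*1 = 6)
(H(F(-5, -3)) + x)² = (-6 + 6)² = 0² = 0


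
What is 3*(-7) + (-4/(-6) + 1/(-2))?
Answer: -125/6 ≈ -20.833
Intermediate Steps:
3*(-7) + (-4/(-6) + 1/(-2)) = -21 + (-4*(-1/6) + 1*(-1/2)) = -21 + (2/3 - 1/2) = -21 + 1/6 = -125/6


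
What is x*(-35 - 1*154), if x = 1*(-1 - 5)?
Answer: 1134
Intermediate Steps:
x = -6 (x = 1*(-6) = -6)
x*(-35 - 1*154) = -6*(-35 - 1*154) = -6*(-35 - 154) = -6*(-189) = 1134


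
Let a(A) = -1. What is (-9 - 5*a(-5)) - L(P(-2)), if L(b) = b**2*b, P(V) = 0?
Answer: -4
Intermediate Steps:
L(b) = b**3
(-9 - 5*a(-5)) - L(P(-2)) = (-9 - 5*(-1)) - 1*0**3 = (-9 + 5) - 1*0 = -4 + 0 = -4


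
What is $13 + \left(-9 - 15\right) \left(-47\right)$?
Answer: $1141$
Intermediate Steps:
$13 + \left(-9 - 15\right) \left(-47\right) = 13 - -1128 = 13 + 1128 = 1141$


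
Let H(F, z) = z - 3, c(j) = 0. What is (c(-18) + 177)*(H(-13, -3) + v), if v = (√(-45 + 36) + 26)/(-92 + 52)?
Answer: -23541/20 - 531*I/40 ≈ -1177.1 - 13.275*I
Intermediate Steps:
H(F, z) = -3 + z
v = -13/20 - 3*I/40 (v = (√(-9) + 26)/(-40) = (3*I + 26)*(-1/40) = (26 + 3*I)*(-1/40) = -13/20 - 3*I/40 ≈ -0.65 - 0.075*I)
(c(-18) + 177)*(H(-13, -3) + v) = (0 + 177)*((-3 - 3) + (-13/20 - 3*I/40)) = 177*(-6 + (-13/20 - 3*I/40)) = 177*(-133/20 - 3*I/40) = -23541/20 - 531*I/40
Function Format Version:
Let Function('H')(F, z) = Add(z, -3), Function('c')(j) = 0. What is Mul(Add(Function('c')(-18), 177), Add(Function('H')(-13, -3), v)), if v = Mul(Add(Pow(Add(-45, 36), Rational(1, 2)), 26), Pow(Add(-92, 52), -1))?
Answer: Add(Rational(-23541, 20), Mul(Rational(-531, 40), I)) ≈ Add(-1177.1, Mul(-13.275, I))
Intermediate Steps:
Function('H')(F, z) = Add(-3, z)
v = Add(Rational(-13, 20), Mul(Rational(-3, 40), I)) (v = Mul(Add(Pow(-9, Rational(1, 2)), 26), Pow(-40, -1)) = Mul(Add(Mul(3, I), 26), Rational(-1, 40)) = Mul(Add(26, Mul(3, I)), Rational(-1, 40)) = Add(Rational(-13, 20), Mul(Rational(-3, 40), I)) ≈ Add(-0.65000, Mul(-0.075000, I)))
Mul(Add(Function('c')(-18), 177), Add(Function('H')(-13, -3), v)) = Mul(Add(0, 177), Add(Add(-3, -3), Add(Rational(-13, 20), Mul(Rational(-3, 40), I)))) = Mul(177, Add(-6, Add(Rational(-13, 20), Mul(Rational(-3, 40), I)))) = Mul(177, Add(Rational(-133, 20), Mul(Rational(-3, 40), I))) = Add(Rational(-23541, 20), Mul(Rational(-531, 40), I))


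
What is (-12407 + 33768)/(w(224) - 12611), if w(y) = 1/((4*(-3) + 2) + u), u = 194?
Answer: -3930424/2320423 ≈ -1.6938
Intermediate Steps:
w(y) = 1/184 (w(y) = 1/((4*(-3) + 2) + 194) = 1/((-12 + 2) + 194) = 1/(-10 + 194) = 1/184)
(-12407 + 33768)/(w(224) - 12611) = (-12407 + 33768)/(1/184 - 12611) = 21361/(-2320423/184) = 21361*(-184/2320423) = -3930424/2320423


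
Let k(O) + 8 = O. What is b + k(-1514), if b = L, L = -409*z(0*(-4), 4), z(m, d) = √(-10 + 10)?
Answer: -1522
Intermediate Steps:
k(O) = -8 + O
z(m, d) = 0 (z(m, d) = √0 = 0)
L = 0 (L = -409*0 = 0)
b = 0
b + k(-1514) = 0 + (-8 - 1514) = 0 - 1522 = -1522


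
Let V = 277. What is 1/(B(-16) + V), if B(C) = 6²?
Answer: 1/313 ≈ 0.0031949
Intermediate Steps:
B(C) = 36
1/(B(-16) + V) = 1/(36 + 277) = 1/313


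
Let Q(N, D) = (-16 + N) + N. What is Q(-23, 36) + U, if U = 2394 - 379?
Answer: 1953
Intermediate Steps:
Q(N, D) = -16 + 2*N
U = 2015
Q(-23, 36) + U = (-16 + 2*(-23)) + 2015 = (-16 - 46) + 2015 = -62 + 2015 = 1953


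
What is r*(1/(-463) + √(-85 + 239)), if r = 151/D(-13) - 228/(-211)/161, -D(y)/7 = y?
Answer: -735767/204471449 + 735767*√154/441623 ≈ 20.672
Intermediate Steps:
D(y) = -7*y
r = 735767/441623 (r = 151/((-7*(-13))) - 228/(-211)/161 = 151/91 - 228*(-1/211)*(1/161) = 151*(1/91) + (228/211)*(1/161) = 151/91 + 228/33971 = 735767/441623 ≈ 1.6661)
r*(1/(-463) + √(-85 + 239)) = 735767*(1/(-463) + √(-85 + 239))/441623 = 735767*(-1/463 + √154)/441623 = -735767/204471449 + 735767*√154/441623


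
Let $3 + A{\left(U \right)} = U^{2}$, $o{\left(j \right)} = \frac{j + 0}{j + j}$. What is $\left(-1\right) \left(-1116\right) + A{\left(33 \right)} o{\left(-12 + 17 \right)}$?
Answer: $1659$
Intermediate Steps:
$o{\left(j \right)} = \frac{1}{2}$ ($o{\left(j \right)} = \frac{j}{2 j} = j \frac{1}{2 j} = \frac{1}{2}$)
$A{\left(U \right)} = -3 + U^{2}$
$\left(-1\right) \left(-1116\right) + A{\left(33 \right)} o{\left(-12 + 17 \right)} = \left(-1\right) \left(-1116\right) + \left(-3 + 33^{2}\right) \frac{1}{2} = 1116 + \left(-3 + 1089\right) \frac{1}{2} = 1116 + 1086 \cdot \frac{1}{2} = 1116 + 543 = 1659$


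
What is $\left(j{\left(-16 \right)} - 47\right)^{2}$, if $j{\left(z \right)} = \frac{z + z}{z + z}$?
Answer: $2116$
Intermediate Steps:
$j{\left(z \right)} = 1$ ($j{\left(z \right)} = \frac{2 z}{2 z} = 2 z \frac{1}{2 z} = 1$)
$\left(j{\left(-16 \right)} - 47\right)^{2} = \left(1 - 47\right)^{2} = \left(-46\right)^{2} = 2116$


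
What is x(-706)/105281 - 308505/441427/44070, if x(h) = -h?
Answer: 913454929029/136540247649806 ≈ 0.0066900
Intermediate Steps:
x(-706)/105281 - 308505/441427/44070 = -1*(-706)/105281 - 308505/441427/44070 = 706*(1/105281) - 308505*1/441427*(1/44070) = 706/105281 - 308505/441427*1/44070 = 706/105281 - 20567/1296912526 = 913454929029/136540247649806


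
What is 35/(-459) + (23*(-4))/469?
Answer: -58643/215271 ≈ -0.27241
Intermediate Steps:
35/(-459) + (23*(-4))/469 = 35*(-1/459) - 92*1/469 = -35/459 - 92/469 = -58643/215271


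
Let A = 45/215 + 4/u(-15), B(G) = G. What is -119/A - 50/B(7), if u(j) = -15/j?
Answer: -44869/1267 ≈ -35.414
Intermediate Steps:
A = 181/43 (A = 45/215 + 4/((-15/(-15))) = 45*(1/215) + 4/((-15*(-1/15))) = 9/43 + 4/1 = 9/43 + 4*1 = 9/43 + 4 = 181/43 ≈ 4.2093)
-119/A - 50/B(7) = -119/181/43 - 50/7 = -119*43/181 - 50*1/7 = -5117/181 - 50/7 = -44869/1267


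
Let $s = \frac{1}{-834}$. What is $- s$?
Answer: $\frac{1}{834} \approx 0.001199$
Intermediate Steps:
$s = - \frac{1}{834} \approx -0.001199$
$- s = \left(-1\right) \left(- \frac{1}{834}\right) = \frac{1}{834}$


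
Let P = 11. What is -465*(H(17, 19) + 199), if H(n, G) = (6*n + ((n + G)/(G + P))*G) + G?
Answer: -159402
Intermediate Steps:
H(n, G) = G + 6*n + G*(G + n)/(11 + G) (H(n, G) = (6*n + ((n + G)/(G + 11))*G) + G = (6*n + ((G + n)/(11 + G))*G) + G = (6*n + G*(G + n)/(11 + G)) + G = G + 6*n + G*(G + n)/(11 + G))
-465*(H(17, 19) + 199) = -465*((2*19**2 + 11*19 + 66*17 + 7*19*17)/(11 + 19) + 199) = -465*((2*361 + 209 + 1122 + 2261)/30 + 199) = -465*((722 + 209 + 1122 + 2261)/30 + 199) = -465*((1/30)*4314 + 199) = -465*(719/5 + 199) = -465*1714/5 = -159402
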